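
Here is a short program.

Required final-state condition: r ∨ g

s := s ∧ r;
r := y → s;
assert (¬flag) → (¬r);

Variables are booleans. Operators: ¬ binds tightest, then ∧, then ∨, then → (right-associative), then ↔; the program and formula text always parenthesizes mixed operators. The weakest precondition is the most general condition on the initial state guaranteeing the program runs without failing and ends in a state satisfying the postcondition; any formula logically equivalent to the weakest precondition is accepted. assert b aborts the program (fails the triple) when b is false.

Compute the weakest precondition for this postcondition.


Working backward. After the program, r ∨ g must hold.
Before assert (¬flag) → (¬r): ((¬flag) → (¬r)) ∧ (r ∨ g)
Before r := y → s: ((¬flag) → (¬(y → s))) ∧ ((y → s) ∨ g)
Before s := s ∧ r: ((¬flag) → (¬(y → (s ∧ r)))) ∧ ((y → (s ∧ r)) ∨ g)
Answer: WP = ((¬flag) → (¬(y → (s ∧ r)))) ∧ ((y → (s ∧ r)) ∨ g)


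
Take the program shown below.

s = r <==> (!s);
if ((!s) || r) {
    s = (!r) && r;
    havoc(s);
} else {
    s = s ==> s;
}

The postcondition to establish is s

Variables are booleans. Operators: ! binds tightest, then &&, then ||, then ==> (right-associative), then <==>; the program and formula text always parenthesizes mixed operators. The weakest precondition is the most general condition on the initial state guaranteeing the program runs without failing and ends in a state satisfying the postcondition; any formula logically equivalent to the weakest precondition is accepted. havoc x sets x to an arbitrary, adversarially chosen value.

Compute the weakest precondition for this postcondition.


Working backward. After the program, s must hold.
Then branch requires false; else branch requires true.
Before the if: !((!s) || r)
Before s := r <==> (!s): !((!(r <==> (!s))) || r)
Answer: WP = !((!(r <==> (!s))) || r)


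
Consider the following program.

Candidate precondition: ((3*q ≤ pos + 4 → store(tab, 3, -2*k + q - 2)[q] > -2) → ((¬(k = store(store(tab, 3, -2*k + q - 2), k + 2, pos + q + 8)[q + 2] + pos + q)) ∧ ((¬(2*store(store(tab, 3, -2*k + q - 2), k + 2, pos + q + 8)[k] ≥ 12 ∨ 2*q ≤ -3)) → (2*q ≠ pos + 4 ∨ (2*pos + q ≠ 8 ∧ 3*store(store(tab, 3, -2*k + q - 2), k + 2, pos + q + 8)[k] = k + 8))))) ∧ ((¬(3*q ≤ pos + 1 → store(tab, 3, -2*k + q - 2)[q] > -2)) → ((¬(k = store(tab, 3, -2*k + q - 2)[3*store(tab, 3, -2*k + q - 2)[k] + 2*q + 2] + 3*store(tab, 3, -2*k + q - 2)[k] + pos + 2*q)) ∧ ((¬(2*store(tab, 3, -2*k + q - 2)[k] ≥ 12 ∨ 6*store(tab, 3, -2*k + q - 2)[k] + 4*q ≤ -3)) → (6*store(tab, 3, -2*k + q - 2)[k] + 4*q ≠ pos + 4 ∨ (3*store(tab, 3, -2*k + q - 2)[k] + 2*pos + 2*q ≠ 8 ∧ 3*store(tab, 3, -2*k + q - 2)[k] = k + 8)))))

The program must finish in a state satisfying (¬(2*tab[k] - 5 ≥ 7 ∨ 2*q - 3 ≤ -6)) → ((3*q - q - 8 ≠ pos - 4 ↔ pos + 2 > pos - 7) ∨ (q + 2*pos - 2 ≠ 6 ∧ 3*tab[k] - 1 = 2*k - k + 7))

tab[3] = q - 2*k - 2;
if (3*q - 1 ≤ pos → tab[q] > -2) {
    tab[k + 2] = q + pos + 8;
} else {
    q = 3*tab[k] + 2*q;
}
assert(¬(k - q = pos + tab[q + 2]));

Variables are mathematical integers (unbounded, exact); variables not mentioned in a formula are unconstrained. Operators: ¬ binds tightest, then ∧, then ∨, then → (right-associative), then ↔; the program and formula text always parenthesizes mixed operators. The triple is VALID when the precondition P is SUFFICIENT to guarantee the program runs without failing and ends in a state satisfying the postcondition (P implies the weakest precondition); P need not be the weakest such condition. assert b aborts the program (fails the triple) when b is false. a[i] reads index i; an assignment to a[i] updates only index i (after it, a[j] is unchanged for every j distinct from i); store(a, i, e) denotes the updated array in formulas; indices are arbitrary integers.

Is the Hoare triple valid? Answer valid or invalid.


Working backward. After the program, the postcondition (¬(2*tab[k] - 5 ≥ 7 ∨ 2*q - 3 ≤ -6)) → ((3*q - q - 8 ≠ pos - 4 ↔ pos + 2 > pos - 7) ∨ (q + 2*pos - 2 ≠ 6 ∧ 3*tab[k] - 1 = 2*k - k + 7)) must hold; in canonical form it is (¬(2*tab[k] ≥ 12 ∨ 2*q ≤ -3)) → (2*q ≠ pos + 4 ∨ (2*pos + q ≠ 8 ∧ 3*tab[k] = k + 8)).
Before assert ¬(k - q = pos + tab[q + 2]): (¬(k = tab[q + 2] + pos + q)) ∧ ((¬(2*tab[k] ≥ 12 ∨ 2*q ≤ -3)) → (2*q ≠ pos + 4 ∨ (2*pos + q ≠ 8 ∧ 3*tab[k] = k + 8)))
Then branch requires (¬(k = store(tab, k + 2, pos + q + 8)[q + 2] + pos + q)) ∧ ((¬(2*store(tab, k + 2, pos + q + 8)[k] ≥ 12 ∨ 2*q ≤ -3)) → (2*q ≠ pos + 4 ∨ (2*pos + q ≠ 8 ∧ 3*store(tab, k + 2, pos + q + 8)[k] = k + 8))); else branch requires (¬(k = tab[3*tab[k] + 2*q + 2] + 3*tab[k] + pos + 2*q)) ∧ ((¬(2*tab[k] ≥ 12 ∨ 6*tab[k] + 4*q ≤ -3)) → (6*tab[k] + 4*q ≠ pos + 4 ∨ (3*tab[k] + 2*pos + 2*q ≠ 8 ∧ 3*tab[k] = k + 8))).
Before the if: ((3*q ≤ pos + 1 → tab[q] > -2) → ((¬(k = store(tab, k + 2, pos + q + 8)[q + 2] + pos + q)) ∧ ((¬(2*store(tab, k + 2, pos + q + 8)[k] ≥ 12 ∨ 2*q ≤ -3)) → (2*q ≠ pos + 4 ∨ (2*pos + q ≠ 8 ∧ 3*store(tab, k + 2, pos + q + 8)[k] = k + 8))))) ∧ ((¬(3*q ≤ pos + 1 → tab[q] > -2)) → ((¬(k = tab[3*tab[k] + 2*q + 2] + 3*tab[k] + pos + 2*q)) ∧ ((¬(2*tab[k] ≥ 12 ∨ 6*tab[k] + 4*q ≤ -3)) → (6*tab[k] + 4*q ≠ pos + 4 ∨ (3*tab[k] + 2*pos + 2*q ≠ 8 ∧ 3*tab[k] = k + 8)))))
Before tab[3] := q - 2*k - 2: ((3*q ≤ pos + 1 → store(tab, 3, -2*k + q - 2)[q] > -2) → ((¬(k = store(store(tab, 3, -2*k + q - 2), k + 2, pos + q + 8)[q + 2] + pos + q)) ∧ ((¬(2*store(store(tab, 3, -2*k + q - 2), k + 2, pos + q + 8)[k] ≥ 12 ∨ 2*q ≤ -3)) → (2*q ≠ pos + 4 ∨ (2*pos + q ≠ 8 ∧ 3*store(store(tab, 3, -2*k + q - 2), k + 2, pos + q + 8)[k] = k + 8))))) ∧ ((¬(3*q ≤ pos + 1 → store(tab, 3, -2*k + q - 2)[q] > -2)) → ((¬(k = store(tab, 3, -2*k + q - 2)[3*store(tab, 3, -2*k + q - 2)[k] + 2*q + 2] + 3*store(tab, 3, -2*k + q - 2)[k] + pos + 2*q)) ∧ ((¬(2*store(tab, 3, -2*k + q - 2)[k] ≥ 12 ∨ 6*store(tab, 3, -2*k + q - 2)[k] + 4*q ≤ -3)) → (6*store(tab, 3, -2*k + q - 2)[k] + 4*q ≠ pos + 4 ∨ (3*store(tab, 3, -2*k + q - 2)[k] + 2*pos + 2*q ≠ 8 ∧ 3*store(tab, 3, -2*k + q - 2)[k] = k + 8)))))
The weakest precondition is ((3*q ≤ pos + 1 → store(tab, 3, -2*k + q - 2)[q] > -2) → ((¬(k = store(store(tab, 3, -2*k + q - 2), k + 2, pos + q + 8)[q + 2] + pos + q)) ∧ ((¬(2*store(store(tab, 3, -2*k + q - 2), k + 2, pos + q + 8)[k] ≥ 12 ∨ 2*q ≤ -3)) → (2*q ≠ pos + 4 ∨ (2*pos + q ≠ 8 ∧ 3*store(store(tab, 3, -2*k + q - 2), k + 2, pos + q + 8)[k] = k + 8))))) ∧ ((¬(3*q ≤ pos + 1 → store(tab, 3, -2*k + q - 2)[q] > -2)) → ((¬(k = store(tab, 3, -2*k + q - 2)[3*store(tab, 3, -2*k + q - 2)[k] + 2*q + 2] + 3*store(tab, 3, -2*k + q - 2)[k] + pos + 2*q)) ∧ ((¬(2*store(tab, 3, -2*k + q - 2)[k] ≥ 12 ∨ 6*store(tab, 3, -2*k + q - 2)[k] + 4*q ≤ -3)) → (6*store(tab, 3, -2*k + q - 2)[k] + 4*q ≠ pos + 4 ∨ (3*store(tab, 3, -2*k + q - 2)[k] + 2*pos + 2*q ≠ 8 ∧ 3*store(tab, 3, -2*k + q - 2)[k] = k + 8))))).
Check whether ((3*q ≤ pos + 4 → store(tab, 3, -2*k + q - 2)[q] > -2) → ((¬(k = store(store(tab, 3, -2*k + q - 2), k + 2, pos + q + 8)[q + 2] + pos + q)) ∧ ((¬(2*store(store(tab, 3, -2*k + q - 2), k + 2, pos + q + 8)[k] ≥ 12 ∨ 2*q ≤ -3)) → (2*q ≠ pos + 4 ∨ (2*pos + q ≠ 8 ∧ 3*store(store(tab, 3, -2*k + q - 2), k + 2, pos + q + 8)[k] = k + 8))))) ∧ ((¬(3*q ≤ pos + 1 → store(tab, 3, -2*k + q - 2)[q] > -2)) → ((¬(k = store(tab, 3, -2*k + q - 2)[3*store(tab, 3, -2*k + q - 2)[k] + 2*q + 2] + 3*store(tab, 3, -2*k + q - 2)[k] + pos + 2*q)) ∧ ((¬(2*store(tab, 3, -2*k + q - 2)[k] ≥ 12 ∨ 6*store(tab, 3, -2*k + q - 2)[k] + 4*q ≤ -3)) → (6*store(tab, 3, -2*k + q - 2)[k] + 4*q ≠ pos + 4 ∨ (3*store(tab, 3, -2*k + q - 2)[k] + 2*pos + 2*q ≠ 8 ∧ 3*store(tab, 3, -2*k + q - 2)[k] = k + 8))))) implies it.
Countermodel: at the initial state k = -1, pos = -2, q = 0, tab = {[-61030] = 10, [-1] = -20344, [0] = -2, [1] = 10, [2] = 1, [3] = 10, elsewhere 10}, the precondition holds but the weakest precondition fails.
Answer: invalid


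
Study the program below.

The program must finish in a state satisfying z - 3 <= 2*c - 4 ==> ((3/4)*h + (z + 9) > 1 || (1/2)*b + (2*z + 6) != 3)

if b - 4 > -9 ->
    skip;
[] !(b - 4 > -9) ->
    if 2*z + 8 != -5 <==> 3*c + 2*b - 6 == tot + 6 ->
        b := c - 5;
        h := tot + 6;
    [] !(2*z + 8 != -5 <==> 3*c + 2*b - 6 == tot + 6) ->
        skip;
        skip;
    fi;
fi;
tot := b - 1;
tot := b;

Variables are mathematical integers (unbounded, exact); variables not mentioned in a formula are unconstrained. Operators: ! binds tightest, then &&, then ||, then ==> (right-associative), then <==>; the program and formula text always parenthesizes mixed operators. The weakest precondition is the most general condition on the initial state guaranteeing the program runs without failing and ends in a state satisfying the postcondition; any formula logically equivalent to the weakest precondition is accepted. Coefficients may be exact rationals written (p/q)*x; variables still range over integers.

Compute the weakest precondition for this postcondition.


Working backward. After the program, the postcondition z - 3 <= 2*c - 4 ==> ((3/4)*h + (z + 9) > 1 || (1/2)*b + (2*z + 6) != 3) must hold; in canonical form it is z <= 2*c - 1 ==> ((3/4)*h + z > -8 || (1/2)*b + 2*z != -3).
Before tot := b: z <= 2*c - 1 ==> ((3/4)*h + z > -8 || (1/2)*b + 2*z != -3)
Before tot := b - 1: z <= 2*c - 1 ==> ((3/4)*h + z > -8 || (1/2)*b + 2*z != -3)
Then branch requires z <= 2*c - 1 ==> ((3/4)*h + z > -8 || (1/2)*b + 2*z != -3); else branch requires ((2*z != -13 <==> 2*b + 3*c == tot + 12) ==> (z <= 2*c - 1 ==> ((3/4)*tot + z > -25/2 || (1/2)*c + 2*z != -1/2))) && ((!(2*z != -13 <==> 2*b + 3*c == tot + 12)) ==> (z <= 2*c - 1 ==> ((3/4)*h + z > -8 || (1/2)*b + 2*z != -3))).
Before the if: (b > -5 ==> (z <= 2*c - 1 ==> ((3/4)*h + z > -8 || (1/2)*b + 2*z != -3))) && ((!(b > -5)) ==> (((2*z != -13 <==> 2*b + 3*c == tot + 12) ==> (z <= 2*c - 1 ==> ((3/4)*tot + z > -25/2 || (1/2)*c + 2*z != -1/2))) && ((!(2*z != -13 <==> 2*b + 3*c == tot + 12)) ==> (z <= 2*c - 1 ==> ((3/4)*h + z > -8 || (1/2)*b + 2*z != -3)))))
Answer: WP = (b > -5 ==> (z <= 2*c - 1 ==> ((3/4)*h + z > -8 || (1/2)*b + 2*z != -3))) && ((!(b > -5)) ==> (((2*z != -13 <==> 2*b + 3*c == tot + 12) ==> (z <= 2*c - 1 ==> ((3/4)*tot + z > -25/2 || (1/2)*c + 2*z != -1/2))) && ((!(2*z != -13 <==> 2*b + 3*c == tot + 12)) ==> (z <= 2*c - 1 ==> ((3/4)*h + z > -8 || (1/2)*b + 2*z != -3)))))


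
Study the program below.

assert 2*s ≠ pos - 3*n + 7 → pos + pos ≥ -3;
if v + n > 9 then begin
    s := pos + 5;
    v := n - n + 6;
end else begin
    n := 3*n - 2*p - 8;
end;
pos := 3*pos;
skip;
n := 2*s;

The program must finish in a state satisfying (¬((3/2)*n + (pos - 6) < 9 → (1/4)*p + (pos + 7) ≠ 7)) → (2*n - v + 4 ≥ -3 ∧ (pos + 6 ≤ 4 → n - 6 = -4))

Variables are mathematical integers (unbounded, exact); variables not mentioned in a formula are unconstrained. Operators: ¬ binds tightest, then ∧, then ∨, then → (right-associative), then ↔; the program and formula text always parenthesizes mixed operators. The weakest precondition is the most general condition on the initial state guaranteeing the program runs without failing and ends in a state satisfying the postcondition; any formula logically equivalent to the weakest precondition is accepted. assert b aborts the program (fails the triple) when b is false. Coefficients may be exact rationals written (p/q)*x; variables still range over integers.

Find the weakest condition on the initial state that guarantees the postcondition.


Working backward. After the program, the postcondition (¬((3/2)*n + (pos - 6) < 9 → (1/4)*p + (pos + 7) ≠ 7)) → (2*n - v + 4 ≥ -3 ∧ (pos + 6 ≤ 4 → n - 6 = -4)) must hold; in canonical form it is (¬((3/2)*n + pos < 15 → (1/4)*p + pos ≠ 0)) → (2*n ≥ v - 7 ∧ (pos ≤ -2 → n = 2)).
Before n := 2*s: (¬(pos + 3*s < 15 → (1/4)*p + pos ≠ 0)) → (4*s ≥ v - 7 ∧ (pos ≤ -2 → 2*s = 2))
Before skip: (¬(pos + 3*s < 15 → (1/4)*p + pos ≠ 0)) → (4*s ≥ v - 7 ∧ (pos ≤ -2 → 2*s = 2))
Before pos := 3*pos: (¬(3*pos + 3*s < 15 → (1/4)*p + 3*pos ≠ 0)) → (4*s ≥ v - 7 ∧ (3*pos ≤ -2 → 2*s = 2))
Then branch requires (¬(6*pos < 0 → (1/4)*p + 3*pos ≠ 0)) → (4*pos ≥ -21 ∧ (3*pos ≤ -2 → 2*pos = -8)); else branch requires (¬(3*pos + 3*s < 15 → (1/4)*p + 3*pos ≠ 0)) → (4*s ≥ v - 7 ∧ (3*pos ≤ -2 → 2*s = 2)).
Before the if: (n + v > 9 → ((¬(6*pos < 0 → (1/4)*p + 3*pos ≠ 0)) → (4*pos ≥ -21 ∧ (3*pos ≤ -2 → 2*pos = -8)))) ∧ ((¬(n + v > 9)) → ((¬(3*pos + 3*s < 15 → (1/4)*p + 3*pos ≠ 0)) → (4*s ≥ v - 7 ∧ (3*pos ≤ -2 → 2*s = 2))))
Before assert 2*s ≠ pos - 3*n + 7 → pos + pos ≥ -3: (3*n + 2*s ≠ pos + 7 → 2*pos ≥ -3) ∧ (n + v > 9 → ((¬(6*pos < 0 → (1/4)*p + 3*pos ≠ 0)) → (4*pos ≥ -21 ∧ (3*pos ≤ -2 → 2*pos = -8)))) ∧ ((¬(n + v > 9)) → ((¬(3*pos + 3*s < 15 → (1/4)*p + 3*pos ≠ 0)) → (4*s ≥ v - 7 ∧ (3*pos ≤ -2 → 2*s = 2))))
Answer: WP = (3*n + 2*s ≠ pos + 7 → 2*pos ≥ -3) ∧ (n + v > 9 → ((¬(6*pos < 0 → (1/4)*p + 3*pos ≠ 0)) → (4*pos ≥ -21 ∧ (3*pos ≤ -2 → 2*pos = -8)))) ∧ ((¬(n + v > 9)) → ((¬(3*pos + 3*s < 15 → (1/4)*p + 3*pos ≠ 0)) → (4*s ≥ v - 7 ∧ (3*pos ≤ -2 → 2*s = 2))))


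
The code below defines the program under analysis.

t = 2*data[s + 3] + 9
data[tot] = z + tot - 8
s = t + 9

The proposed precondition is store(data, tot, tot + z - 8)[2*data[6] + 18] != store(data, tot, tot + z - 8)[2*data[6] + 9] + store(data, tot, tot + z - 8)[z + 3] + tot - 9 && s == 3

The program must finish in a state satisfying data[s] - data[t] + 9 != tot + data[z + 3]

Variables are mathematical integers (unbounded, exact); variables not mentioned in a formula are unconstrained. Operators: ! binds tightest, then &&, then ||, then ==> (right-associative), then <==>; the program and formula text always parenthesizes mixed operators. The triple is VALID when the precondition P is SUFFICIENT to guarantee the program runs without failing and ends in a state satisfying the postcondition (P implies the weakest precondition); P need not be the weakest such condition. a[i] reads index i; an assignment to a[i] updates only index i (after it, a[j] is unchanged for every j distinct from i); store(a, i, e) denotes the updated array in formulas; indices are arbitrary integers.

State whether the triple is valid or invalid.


Working backward. After the program, the postcondition data[s] - data[t] + 9 != tot + data[z + 3] must hold; in canonical form it is data[s] != data[z + 3] + data[t] + tot - 9.
Before s := t + 9: data[t + 9] != data[z + 3] + data[t] + tot - 9
Before data[tot] := z + tot - 8: store(data, tot, tot + z - 8)[t + 9] != store(data, tot, tot + z - 8)[z + 3] + store(data, tot, tot + z - 8)[t] + tot - 9
Before t := 2*data[s + 3] + 9: store(data, tot, tot + z - 8)[2*data[s + 3] + 18] != store(data, tot, tot + z - 8)[2*data[s + 3] + 9] + store(data, tot, tot + z - 8)[z + 3] + tot - 9
The weakest precondition is store(data, tot, tot + z - 8)[2*data[s + 3] + 18] != store(data, tot, tot + z - 8)[2*data[s + 3] + 9] + store(data, tot, tot + z - 8)[z + 3] + tot - 9.
Check whether store(data, tot, tot + z - 8)[2*data[6] + 18] != store(data, tot, tot + z - 8)[2*data[6] + 9] + store(data, tot, tot + z - 8)[z + 3] + tot - 9 && s == 3 implies it.
Every state satisfying the precondition satisfies the weakest precondition: the implication holds.
Answer: valid


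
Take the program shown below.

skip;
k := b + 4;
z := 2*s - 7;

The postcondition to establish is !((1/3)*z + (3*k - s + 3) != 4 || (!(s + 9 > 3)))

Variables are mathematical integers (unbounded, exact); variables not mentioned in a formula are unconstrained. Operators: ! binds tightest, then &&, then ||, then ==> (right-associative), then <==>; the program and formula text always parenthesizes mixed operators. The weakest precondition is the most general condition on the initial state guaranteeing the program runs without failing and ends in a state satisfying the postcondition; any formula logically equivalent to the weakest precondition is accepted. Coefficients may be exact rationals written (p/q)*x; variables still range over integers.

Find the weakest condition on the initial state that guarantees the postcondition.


Working backward. After the program, the postcondition !((1/3)*z + (3*k - s + 3) != 4 || (!(s + 9 > 3))) must hold; in canonical form it is !(3*k + (1/3)*z != s + 1 || (!(s > -6))).
Before z := 2*s - 7: !(3*k != (1/3)*s + 10/3 || (!(s > -6)))
Before k := b + 4: !(3*b != (1/3)*s - 26/3 || (!(s > -6)))
Before skip: !(3*b != (1/3)*s - 26/3 || (!(s > -6)))
Answer: WP = !(3*b != (1/3)*s - 26/3 || (!(s > -6)))


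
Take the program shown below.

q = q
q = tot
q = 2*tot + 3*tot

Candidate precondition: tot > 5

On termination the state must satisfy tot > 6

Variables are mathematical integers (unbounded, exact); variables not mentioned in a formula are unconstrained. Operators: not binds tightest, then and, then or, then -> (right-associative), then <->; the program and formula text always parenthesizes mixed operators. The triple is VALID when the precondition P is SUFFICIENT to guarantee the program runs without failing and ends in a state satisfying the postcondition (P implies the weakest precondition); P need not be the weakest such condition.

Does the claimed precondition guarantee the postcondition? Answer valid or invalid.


Working backward. After the program, tot > 6 must hold.
Before q := 2*tot + 3*tot: tot > 6
Before q := tot: tot > 6
Before q := q: tot > 6
The weakest precondition is tot > 6.
Check whether tot > 5 implies it.
Countermodel: at the initial state tot = 6, the precondition holds but the weakest precondition fails.
Answer: invalid


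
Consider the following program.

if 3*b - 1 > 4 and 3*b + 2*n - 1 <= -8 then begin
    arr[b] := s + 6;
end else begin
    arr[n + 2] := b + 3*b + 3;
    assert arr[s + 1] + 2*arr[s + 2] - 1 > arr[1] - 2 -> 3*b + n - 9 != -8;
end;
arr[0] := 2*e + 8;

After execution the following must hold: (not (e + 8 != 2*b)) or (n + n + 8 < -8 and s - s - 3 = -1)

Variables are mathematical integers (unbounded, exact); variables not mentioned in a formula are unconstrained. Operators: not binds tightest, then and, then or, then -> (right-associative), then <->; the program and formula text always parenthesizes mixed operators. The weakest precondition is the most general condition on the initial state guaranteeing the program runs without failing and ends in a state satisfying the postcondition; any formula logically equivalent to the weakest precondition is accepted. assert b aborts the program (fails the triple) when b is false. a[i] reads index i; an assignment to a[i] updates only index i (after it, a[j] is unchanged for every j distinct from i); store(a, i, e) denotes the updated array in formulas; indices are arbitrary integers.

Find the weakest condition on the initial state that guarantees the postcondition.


Working backward. After the program, the postcondition (not (e + 8 != 2*b)) or (n + n + 8 < -8 and s - s - 3 = -1) must hold; in canonical form it is not (e != 2*b - 8).
Before arr[0] := 2*e + 8: not (e != 2*b - 8)
Then branch requires not (e != 2*b - 8); else branch requires (store(arr, n + 2, 4*b + 3)[s + 1] + 2*store(arr, n + 2, 4*b + 3)[s + 2] > store(arr, n + 2, 4*b + 3)[1] - 1 -> 3*b + n != 1) and (not (e != 2*b - 8)).
Before the if: ((3*b > 5 and 3*b + 2*n <= -7) -> (not (e != 2*b - 8))) and ((not (3*b > 5 and 3*b + 2*n <= -7)) -> ((store(arr, n + 2, 4*b + 3)[s + 1] + 2*store(arr, n + 2, 4*b + 3)[s + 2] > store(arr, n + 2, 4*b + 3)[1] - 1 -> 3*b + n != 1) and (not (e != 2*b - 8))))
Answer: WP = ((3*b > 5 and 3*b + 2*n <= -7) -> (not (e != 2*b - 8))) and ((not (3*b > 5 and 3*b + 2*n <= -7)) -> ((store(arr, n + 2, 4*b + 3)[s + 1] + 2*store(arr, n + 2, 4*b + 3)[s + 2] > store(arr, n + 2, 4*b + 3)[1] - 1 -> 3*b + n != 1) and (not (e != 2*b - 8))))


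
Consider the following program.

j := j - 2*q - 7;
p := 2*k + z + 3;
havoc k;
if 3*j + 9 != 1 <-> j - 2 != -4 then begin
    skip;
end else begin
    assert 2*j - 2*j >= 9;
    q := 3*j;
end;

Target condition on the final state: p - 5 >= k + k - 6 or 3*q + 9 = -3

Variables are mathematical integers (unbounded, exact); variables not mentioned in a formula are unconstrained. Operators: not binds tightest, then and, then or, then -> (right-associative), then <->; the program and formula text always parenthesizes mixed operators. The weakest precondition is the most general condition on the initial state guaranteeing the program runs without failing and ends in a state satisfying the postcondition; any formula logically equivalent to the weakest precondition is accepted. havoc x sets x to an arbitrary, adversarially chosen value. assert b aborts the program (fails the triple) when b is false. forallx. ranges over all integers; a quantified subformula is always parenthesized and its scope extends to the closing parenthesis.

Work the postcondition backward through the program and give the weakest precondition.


Working backward. After the program, the postcondition p - 5 >= k + k - 6 or 3*q + 9 = -3 must hold; in canonical form it is p >= 2*k - 1 or 3*q = -12.
Then branch requires p >= 2*k - 1 or 3*q = -12; else branch requires false.
Before the if: ((3*j != -8 <-> j != -2) -> (p >= 2*k - 1 or 3*q = -12)) and (3*j != -8 <-> j != -2)
Before havoc k: forall k_1. (((3*j != -8 <-> j != -2) -> (p >= 2*k_1 - 1 or 3*q = -12)) and (3*j != -8 <-> j != -2))
Before p := 2*k + z + 3: forall k_1. (((3*j != -8 <-> j != -2) -> (2*k + z >= 2*k_1 - 4 or 3*q = -12)) and (3*j != -8 <-> j != -2))
Before j := j - 2*q - 7: forall k_1. (((3*j != 6*q + 13 <-> j != 2*q + 5) -> (2*k + z >= 2*k_1 - 4 or 3*q = -12)) and (3*j != 6*q + 13 <-> j != 2*q + 5))
Answer: WP = forall k_1. (((3*j != 6*q + 13 <-> j != 2*q + 5) -> (2*k + z >= 2*k_1 - 4 or 3*q = -12)) and (3*j != 6*q + 13 <-> j != 2*q + 5))


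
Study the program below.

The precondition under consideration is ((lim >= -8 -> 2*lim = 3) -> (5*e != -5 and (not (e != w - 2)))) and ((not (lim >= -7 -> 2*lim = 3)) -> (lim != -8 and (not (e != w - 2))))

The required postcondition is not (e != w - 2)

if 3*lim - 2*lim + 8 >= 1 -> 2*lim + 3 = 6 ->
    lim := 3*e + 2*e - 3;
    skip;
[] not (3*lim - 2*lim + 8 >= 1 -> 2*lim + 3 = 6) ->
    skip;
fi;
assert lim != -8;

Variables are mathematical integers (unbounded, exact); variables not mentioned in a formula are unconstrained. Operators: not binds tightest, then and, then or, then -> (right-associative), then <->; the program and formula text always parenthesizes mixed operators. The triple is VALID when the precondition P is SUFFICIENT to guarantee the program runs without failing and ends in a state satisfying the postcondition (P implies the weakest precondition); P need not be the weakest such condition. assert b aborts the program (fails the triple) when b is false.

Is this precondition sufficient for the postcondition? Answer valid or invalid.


Working backward. After the program, not (e != w - 2) must hold.
Before assert lim != -8: lim != -8 and (not (e != w - 2))
Then branch requires 5*e != -5 and (not (e != w - 2)); else branch requires lim != -8 and (not (e != w - 2)).
Before the if: ((lim >= -7 -> 2*lim = 3) -> (5*e != -5 and (not (e != w - 2)))) and ((not (lim >= -7 -> 2*lim = 3)) -> (lim != -8 and (not (e != w - 2))))
The weakest precondition is ((lim >= -7 -> 2*lim = 3) -> (5*e != -5 and (not (e != w - 2)))) and ((not (lim >= -7 -> 2*lim = 3)) -> (lim != -8 and (not (e != w - 2)))).
Check whether ((lim >= -8 -> 2*lim = 3) -> (5*e != -5 and (not (e != w - 2)))) and ((not (lim >= -7 -> 2*lim = 3)) -> (lim != -8 and (not (e != w - 2)))) implies it.
Countermodel: at the initial state e = -1, lim = -8, w = 1, the precondition holds but the weakest precondition fails.
Answer: invalid


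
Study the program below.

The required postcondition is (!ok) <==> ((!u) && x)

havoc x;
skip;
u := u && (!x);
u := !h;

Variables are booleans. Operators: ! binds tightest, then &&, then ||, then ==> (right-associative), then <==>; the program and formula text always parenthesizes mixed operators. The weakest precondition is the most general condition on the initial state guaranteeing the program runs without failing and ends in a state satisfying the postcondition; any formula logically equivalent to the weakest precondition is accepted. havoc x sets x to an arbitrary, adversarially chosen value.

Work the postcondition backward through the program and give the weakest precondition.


Working backward. After the program, (!ok) <==> ((!u) && x) must hold.
Before u := !h: (!ok) <==> (h && x)
Before u := u && (!x): (!ok) <==> (h && x)
Before skip: (!ok) <==> (h && x)
Before havoc x: ((!ok) <==> h) && ok
Answer: WP = ((!ok) <==> h) && ok


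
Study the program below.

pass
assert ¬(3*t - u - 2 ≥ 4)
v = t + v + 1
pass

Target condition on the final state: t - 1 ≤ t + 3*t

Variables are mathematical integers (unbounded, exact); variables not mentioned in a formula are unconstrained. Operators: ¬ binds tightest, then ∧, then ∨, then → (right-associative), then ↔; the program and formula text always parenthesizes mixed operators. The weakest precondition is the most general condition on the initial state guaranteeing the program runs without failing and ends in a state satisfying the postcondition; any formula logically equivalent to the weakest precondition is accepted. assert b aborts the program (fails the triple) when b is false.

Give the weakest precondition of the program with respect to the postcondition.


Working backward. After the program, the postcondition t - 1 ≤ t + 3*t must hold; in canonical form it is 3*t ≥ -1.
Before skip: 3*t ≥ -1
Before v := t + v + 1: 3*t ≥ -1
Before assert ¬(3*t - u - 2 ≥ 4): (¬(3*t ≥ u + 6)) ∧ 3*t ≥ -1
Before skip: (¬(3*t ≥ u + 6)) ∧ 3*t ≥ -1
Answer: WP = (¬(3*t ≥ u + 6)) ∧ 3*t ≥ -1


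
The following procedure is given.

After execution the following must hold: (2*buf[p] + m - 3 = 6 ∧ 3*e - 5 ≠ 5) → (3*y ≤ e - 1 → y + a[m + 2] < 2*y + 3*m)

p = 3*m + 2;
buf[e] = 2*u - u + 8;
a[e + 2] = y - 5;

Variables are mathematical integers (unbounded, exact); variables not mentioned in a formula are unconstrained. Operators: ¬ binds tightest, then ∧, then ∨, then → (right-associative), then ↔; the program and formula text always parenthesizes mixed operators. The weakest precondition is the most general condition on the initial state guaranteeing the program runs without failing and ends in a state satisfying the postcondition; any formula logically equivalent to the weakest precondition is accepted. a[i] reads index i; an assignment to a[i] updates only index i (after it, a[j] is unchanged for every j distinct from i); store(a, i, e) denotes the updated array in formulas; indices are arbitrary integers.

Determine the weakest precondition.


Working backward. After the program, the postcondition (2*buf[p] + m - 3 = 6 ∧ 3*e - 5 ≠ 5) → (3*y ≤ e - 1 → y + a[m + 2] < 2*y + 3*m) must hold; in canonical form it is (2*buf[p] + m = 9 ∧ 3*e ≠ 10) → (3*y ≤ e - 1 → a[m + 2] < 3*m + y).
Before a[e + 2] := y - 5: (2*buf[p] + m = 9 ∧ 3*e ≠ 10) → (3*y ≤ e - 1 → store(a, e + 2, y - 5)[m + 2] < 3*m + y)
Before buf[e] := 2*u - u + 8: (2*store(buf, e, u + 8)[p] + m = 9 ∧ 3*e ≠ 10) → (3*y ≤ e - 1 → store(a, e + 2, y - 5)[m + 2] < 3*m + y)
Before p := 3*m + 2: (2*store(buf, e, u + 8)[3*m + 2] + m = 9 ∧ 3*e ≠ 10) → (3*y ≤ e - 1 → store(a, e + 2, y - 5)[m + 2] < 3*m + y)
Answer: WP = (2*store(buf, e, u + 8)[3*m + 2] + m = 9 ∧ 3*e ≠ 10) → (3*y ≤ e - 1 → store(a, e + 2, y - 5)[m + 2] < 3*m + y)


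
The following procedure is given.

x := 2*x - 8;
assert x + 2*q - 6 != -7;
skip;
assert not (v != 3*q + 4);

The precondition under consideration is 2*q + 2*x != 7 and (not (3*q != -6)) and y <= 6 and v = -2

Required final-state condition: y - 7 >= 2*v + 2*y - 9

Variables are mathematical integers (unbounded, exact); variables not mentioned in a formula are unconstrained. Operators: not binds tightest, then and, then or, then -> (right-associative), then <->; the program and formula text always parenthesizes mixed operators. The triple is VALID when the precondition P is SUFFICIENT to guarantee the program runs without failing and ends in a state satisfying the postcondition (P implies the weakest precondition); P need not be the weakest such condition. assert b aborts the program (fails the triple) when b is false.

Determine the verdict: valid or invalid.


Working backward. After the program, the postcondition y - 7 >= 2*v + 2*y - 9 must hold; in canonical form it is 2*v + y <= 2.
Before assert not (v != 3*q + 4): (not (v != 3*q + 4)) and 2*v + y <= 2
Before skip: (not (v != 3*q + 4)) and 2*v + y <= 2
Before assert x + 2*q - 6 != -7: 2*q + x != -1 and (not (v != 3*q + 4)) and 2*v + y <= 2
Before x := 2*x - 8: 2*q + 2*x != 7 and (not (v != 3*q + 4)) and 2*v + y <= 2
The weakest precondition is 2*q + 2*x != 7 and (not (v != 3*q + 4)) and 2*v + y <= 2.
Check whether 2*q + 2*x != 7 and (not (3*q != -6)) and y <= 6 and v = -2 implies it.
Every state satisfying the precondition satisfies the weakest precondition: the implication holds.
Answer: valid


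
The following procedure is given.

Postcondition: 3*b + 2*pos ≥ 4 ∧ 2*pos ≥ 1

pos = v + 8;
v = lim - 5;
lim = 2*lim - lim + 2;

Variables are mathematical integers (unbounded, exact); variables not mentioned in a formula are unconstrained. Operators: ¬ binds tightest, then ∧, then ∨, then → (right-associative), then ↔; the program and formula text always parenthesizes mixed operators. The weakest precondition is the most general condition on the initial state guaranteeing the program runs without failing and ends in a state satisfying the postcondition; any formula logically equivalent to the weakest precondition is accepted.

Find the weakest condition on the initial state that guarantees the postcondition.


Working backward. After the program, 3*b + 2*pos ≥ 4 ∧ 2*pos ≥ 1 must hold.
Before lim := 2*lim - lim + 2: 3*b + 2*pos ≥ 4 ∧ 2*pos ≥ 1
Before v := lim - 5: 3*b + 2*pos ≥ 4 ∧ 2*pos ≥ 1
Before pos := v + 8: 3*b + 2*v ≥ -12 ∧ 2*v ≥ -15
Answer: WP = 3*b + 2*v ≥ -12 ∧ 2*v ≥ -15


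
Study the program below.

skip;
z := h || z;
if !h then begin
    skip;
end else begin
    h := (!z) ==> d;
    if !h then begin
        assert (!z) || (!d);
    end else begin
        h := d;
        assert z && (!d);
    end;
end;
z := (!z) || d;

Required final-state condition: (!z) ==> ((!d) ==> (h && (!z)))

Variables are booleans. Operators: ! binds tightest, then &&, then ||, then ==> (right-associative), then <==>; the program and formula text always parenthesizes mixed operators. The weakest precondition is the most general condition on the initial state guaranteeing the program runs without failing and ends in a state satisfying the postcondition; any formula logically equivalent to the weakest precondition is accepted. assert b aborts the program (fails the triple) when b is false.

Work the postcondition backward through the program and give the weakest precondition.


Working backward. After the program, (!z) ==> ((!d) ==> (h && (!z))) must hold.
Before z := (!z) || d: (!((!z) || d)) ==> ((!d) ==> (h && (!((!z) || d))))
Then branch requires (!((!z) || d)) ==> ((!d) ==> (h && (!((!z) || d)))); else branch requires ((!((!z) ==> d)) ==> (((!z) || (!d)) && ((!((!z) || d)) ==> ((!d) ==> (((!z) ==> d) && (!((!z) || d))))))) && (((!z) ==> d) ==> (z && (!d) && ((!((!z) || d)) ==> ((!d) ==> (d && (!((!z) || d))))))).
Before the if: ((!h) ==> ((!((!z) || d)) ==> ((!d) ==> (h && (!((!z) || d)))))) && (h ==> (((!((!z) ==> d)) ==> (((!z) || (!d)) && ((!((!z) || d)) ==> ((!d) ==> (((!z) ==> d) && (!((!z) || d))))))) && (((!z) ==> d) ==> (z && (!d) && ((!((!z) || d)) ==> ((!d) ==> (d && (!((!z) || d)))))))))
Before z := h || z: ((!h) ==> ((!((!(h || z)) || d)) ==> ((!d) ==> (h && (!((!(h || z)) || d)))))) && (h ==> (((!((!(h || z)) ==> d)) ==> (((!(h || z)) || (!d)) && ((!((!(h || z)) || d)) ==> ((!d) ==> (((!(h || z)) ==> d) && (!((!(h || z)) || d))))))) && (((!(h || z)) ==> d) ==> ((h || z) && (!d) && ((!((!(h || z)) || d)) ==> ((!d) ==> (d && (!((!(h || z)) || d)))))))))
Before skip: ((!h) ==> ((!((!(h || z)) || d)) ==> ((!d) ==> (h && (!((!(h || z)) || d)))))) && (h ==> (((!((!(h || z)) ==> d)) ==> (((!(h || z)) || (!d)) && ((!((!(h || z)) || d)) ==> ((!d) ==> (((!(h || z)) ==> d) && (!((!(h || z)) || d))))))) && (((!(h || z)) ==> d) ==> ((h || z) && (!d) && ((!((!(h || z)) || d)) ==> ((!d) ==> (d && (!((!(h || z)) || d)))))))))
Answer: WP = ((!h) ==> ((!((!(h || z)) || d)) ==> ((!d) ==> (h && (!((!(h || z)) || d)))))) && (h ==> (((!((!(h || z)) ==> d)) ==> (((!(h || z)) || (!d)) && ((!((!(h || z)) || d)) ==> ((!d) ==> (((!(h || z)) ==> d) && (!((!(h || z)) || d))))))) && (((!(h || z)) ==> d) ==> ((h || z) && (!d) && ((!((!(h || z)) || d)) ==> ((!d) ==> (d && (!((!(h || z)) || d)))))))))


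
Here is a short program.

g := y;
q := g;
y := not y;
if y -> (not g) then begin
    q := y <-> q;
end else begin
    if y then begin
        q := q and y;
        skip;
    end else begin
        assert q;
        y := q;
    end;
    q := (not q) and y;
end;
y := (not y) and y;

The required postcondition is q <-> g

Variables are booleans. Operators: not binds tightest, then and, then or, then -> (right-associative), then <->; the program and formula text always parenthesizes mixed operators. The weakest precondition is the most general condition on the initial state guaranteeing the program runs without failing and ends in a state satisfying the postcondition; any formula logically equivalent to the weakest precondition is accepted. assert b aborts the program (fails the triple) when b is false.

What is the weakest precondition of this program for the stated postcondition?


Working backward. After the program, q <-> g must hold.
Before y := (not y) and y: q <-> g
Then branch requires (y <-> q) <-> g; else branch requires (y -> (((not (q and y)) and y) <-> g)) and ((not y) -> (q and (not g))).
Before the if: ((y -> (not g)) -> ((y <-> q) <-> g)) and ((not (y -> (not g))) -> ((y -> (((not (q and y)) and y) <-> g)) and ((not y) -> (q and (not g)))))
Before y := not y: (((not y) -> (not g)) -> (((not y) <-> q) <-> g)) and ((not ((not y) -> (not g))) -> (((not y) -> (((not (q and (not y))) and (not y)) <-> g)) and (y -> (q and (not g)))))
Before q := g: (((not y) -> (not g)) -> (((not y) <-> g) <-> g)) and ((not ((not y) -> (not g))) -> (((not y) -> (((not (g and (not y))) and (not y)) <-> g)) and (not y)))
Before g := y: ((not y) <-> y) <-> y
Answer: WP = ((not y) <-> y) <-> y


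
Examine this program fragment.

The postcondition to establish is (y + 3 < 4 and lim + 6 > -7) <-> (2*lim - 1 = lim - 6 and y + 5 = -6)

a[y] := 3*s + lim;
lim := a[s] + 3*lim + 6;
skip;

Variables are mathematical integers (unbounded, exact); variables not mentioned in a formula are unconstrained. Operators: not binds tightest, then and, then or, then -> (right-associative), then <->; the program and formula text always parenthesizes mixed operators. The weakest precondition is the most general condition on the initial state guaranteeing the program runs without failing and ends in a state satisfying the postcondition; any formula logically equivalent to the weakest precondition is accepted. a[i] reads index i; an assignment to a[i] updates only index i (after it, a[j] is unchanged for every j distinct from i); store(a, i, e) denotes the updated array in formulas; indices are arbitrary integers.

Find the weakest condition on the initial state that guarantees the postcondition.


Working backward. After the program, the postcondition (y + 3 < 4 and lim + 6 > -7) <-> (2*lim - 1 = lim - 6 and y + 5 = -6) must hold; in canonical form it is (y < 1 and lim > -13) <-> (lim = -5 and y = -11).
Before skip: (y < 1 and lim > -13) <-> (lim = -5 and y = -11)
Before lim := a[s] + 3*lim + 6: (y < 1 and a[s] + 3*lim > -19) <-> (a[s] + 3*lim = -11 and y = -11)
Before a[y] := 3*s + lim: (y < 1 and store(a, y, lim + 3*s)[s] + 3*lim > -19) <-> (store(a, y, lim + 3*s)[s] + 3*lim = -11 and y = -11)
Answer: WP = (y < 1 and store(a, y, lim + 3*s)[s] + 3*lim > -19) <-> (store(a, y, lim + 3*s)[s] + 3*lim = -11 and y = -11)


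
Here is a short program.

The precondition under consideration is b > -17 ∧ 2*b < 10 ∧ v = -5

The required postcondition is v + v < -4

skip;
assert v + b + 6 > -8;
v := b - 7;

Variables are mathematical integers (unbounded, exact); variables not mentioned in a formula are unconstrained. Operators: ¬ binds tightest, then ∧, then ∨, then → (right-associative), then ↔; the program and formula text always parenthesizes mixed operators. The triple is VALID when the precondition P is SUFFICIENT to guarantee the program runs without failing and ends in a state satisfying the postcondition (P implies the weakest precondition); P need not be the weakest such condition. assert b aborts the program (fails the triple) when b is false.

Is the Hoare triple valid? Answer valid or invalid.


Working backward. After the program, the postcondition v + v < -4 must hold; in canonical form it is 2*v < -4.
Before v := b - 7: 2*b < 10
Before assert v + b + 6 > -8: b + v > -14 ∧ 2*b < 10
Before skip: b + v > -14 ∧ 2*b < 10
The weakest precondition is b + v > -14 ∧ 2*b < 10.
Check whether b > -17 ∧ 2*b < 10 ∧ v = -5 implies it.
Countermodel: at the initial state b = -16, v = -5, the precondition holds but the weakest precondition fails.
Answer: invalid


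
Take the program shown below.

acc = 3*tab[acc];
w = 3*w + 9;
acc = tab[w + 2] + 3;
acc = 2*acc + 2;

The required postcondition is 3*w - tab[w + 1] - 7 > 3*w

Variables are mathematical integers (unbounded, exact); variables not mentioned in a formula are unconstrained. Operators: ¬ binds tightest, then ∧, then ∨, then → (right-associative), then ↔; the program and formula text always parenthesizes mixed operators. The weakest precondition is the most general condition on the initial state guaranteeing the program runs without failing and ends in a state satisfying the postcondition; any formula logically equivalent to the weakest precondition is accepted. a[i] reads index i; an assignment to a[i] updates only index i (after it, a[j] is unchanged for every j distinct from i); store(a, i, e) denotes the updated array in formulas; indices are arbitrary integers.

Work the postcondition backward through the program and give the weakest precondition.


Working backward. After the program, the postcondition 3*w - tab[w + 1] - 7 > 3*w must hold; in canonical form it is tab[w + 1] < -7.
Before acc := 2*acc + 2: tab[w + 1] < -7
Before acc := tab[w + 2] + 3: tab[w + 1] < -7
Before w := 3*w + 9: tab[3*w + 10] < -7
Before acc := 3*tab[acc]: tab[3*w + 10] < -7
Answer: WP = tab[3*w + 10] < -7


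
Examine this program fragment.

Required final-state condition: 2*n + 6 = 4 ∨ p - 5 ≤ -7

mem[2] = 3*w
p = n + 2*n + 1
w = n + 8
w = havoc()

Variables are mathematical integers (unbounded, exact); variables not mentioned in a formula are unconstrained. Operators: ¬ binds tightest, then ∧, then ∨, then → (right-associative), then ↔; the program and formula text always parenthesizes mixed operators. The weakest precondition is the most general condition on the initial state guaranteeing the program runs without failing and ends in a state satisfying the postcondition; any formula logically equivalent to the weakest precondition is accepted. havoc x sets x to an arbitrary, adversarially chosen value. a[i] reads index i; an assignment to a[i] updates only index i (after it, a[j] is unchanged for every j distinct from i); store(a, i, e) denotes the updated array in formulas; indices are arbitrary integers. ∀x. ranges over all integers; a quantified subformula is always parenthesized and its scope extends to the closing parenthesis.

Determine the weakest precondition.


Working backward. After the program, the postcondition 2*n + 6 = 4 ∨ p - 5 ≤ -7 must hold; in canonical form it is 2*n = -2 ∨ p ≤ -2.
Before havoc w: 2*n = -2 ∨ p ≤ -2
Before w := n + 8: 2*n = -2 ∨ p ≤ -2
Before p := n + 2*n + 1: 2*n = -2 ∨ 3*n ≤ -3
Before mem[2] := 3*w: 2*n = -2 ∨ 3*n ≤ -3
Answer: WP = 2*n = -2 ∨ 3*n ≤ -3
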